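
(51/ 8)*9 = 459/ 8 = 57.38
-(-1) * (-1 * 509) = -509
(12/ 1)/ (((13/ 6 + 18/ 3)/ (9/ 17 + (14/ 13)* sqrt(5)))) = 648/ 833 + 144* sqrt(5)/ 91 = 4.32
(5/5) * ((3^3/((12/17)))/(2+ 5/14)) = 357/22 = 16.23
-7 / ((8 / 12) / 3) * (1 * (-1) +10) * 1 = -567 / 2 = -283.50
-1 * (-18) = 18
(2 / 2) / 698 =1 / 698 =0.00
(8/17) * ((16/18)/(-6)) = -32/459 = -0.07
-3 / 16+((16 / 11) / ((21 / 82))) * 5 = 104267 / 3696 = 28.21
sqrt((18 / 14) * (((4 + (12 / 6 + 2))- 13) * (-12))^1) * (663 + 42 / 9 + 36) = 4222 * sqrt(105) / 7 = 6180.38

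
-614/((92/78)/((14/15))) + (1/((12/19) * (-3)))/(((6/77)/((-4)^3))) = -162638/3105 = -52.38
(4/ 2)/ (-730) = -0.00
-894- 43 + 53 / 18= -16813 / 18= -934.06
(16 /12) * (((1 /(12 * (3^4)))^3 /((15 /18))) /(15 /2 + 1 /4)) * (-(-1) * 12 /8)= 1 /2965440780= 0.00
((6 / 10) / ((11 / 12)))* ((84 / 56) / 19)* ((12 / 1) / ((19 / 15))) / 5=1944 / 19855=0.10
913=913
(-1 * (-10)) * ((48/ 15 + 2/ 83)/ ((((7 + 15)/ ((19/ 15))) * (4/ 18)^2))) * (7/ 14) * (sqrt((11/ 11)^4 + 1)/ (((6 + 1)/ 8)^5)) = 51.82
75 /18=25 /6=4.17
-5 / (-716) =5 / 716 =0.01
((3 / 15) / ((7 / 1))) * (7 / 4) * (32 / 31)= 8 / 155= 0.05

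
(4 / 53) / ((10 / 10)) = 4 / 53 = 0.08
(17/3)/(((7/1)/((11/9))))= 0.99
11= 11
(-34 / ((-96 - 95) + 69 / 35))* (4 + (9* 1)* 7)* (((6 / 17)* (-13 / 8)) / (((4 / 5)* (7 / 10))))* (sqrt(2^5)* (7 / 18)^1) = -762125* sqrt(2) / 39696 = -27.15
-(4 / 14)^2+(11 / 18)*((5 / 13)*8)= 10312 / 5733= 1.80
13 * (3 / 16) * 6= 117 / 8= 14.62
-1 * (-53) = 53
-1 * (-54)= 54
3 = 3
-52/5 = -10.40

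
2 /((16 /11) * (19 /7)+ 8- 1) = 154 /843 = 0.18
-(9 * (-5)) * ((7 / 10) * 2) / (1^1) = 63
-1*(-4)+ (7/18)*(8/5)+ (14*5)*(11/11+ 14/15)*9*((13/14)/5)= 10387/45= 230.82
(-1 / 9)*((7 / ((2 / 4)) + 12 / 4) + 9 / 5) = -94 / 45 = -2.09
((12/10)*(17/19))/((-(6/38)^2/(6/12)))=-323/15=-21.53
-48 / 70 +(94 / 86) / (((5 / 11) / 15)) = 53253 / 1505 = 35.38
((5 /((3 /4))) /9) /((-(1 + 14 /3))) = -20 /153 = -0.13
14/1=14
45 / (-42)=-15 / 14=-1.07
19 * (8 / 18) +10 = 166 / 9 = 18.44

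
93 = 93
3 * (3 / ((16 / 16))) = 9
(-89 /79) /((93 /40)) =-3560 /7347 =-0.48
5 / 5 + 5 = 6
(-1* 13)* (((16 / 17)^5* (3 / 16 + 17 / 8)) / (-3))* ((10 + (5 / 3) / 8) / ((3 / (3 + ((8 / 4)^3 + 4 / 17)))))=184388771840 / 651714363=282.93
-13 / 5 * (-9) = 117 / 5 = 23.40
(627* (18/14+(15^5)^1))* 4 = 13331610072/7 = 1904515724.57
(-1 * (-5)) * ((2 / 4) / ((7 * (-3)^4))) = 0.00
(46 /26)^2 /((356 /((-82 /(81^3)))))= -21689 /15986808162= -0.00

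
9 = 9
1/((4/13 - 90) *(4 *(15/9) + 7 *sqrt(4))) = -39/72292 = -0.00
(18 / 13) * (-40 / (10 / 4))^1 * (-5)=1440 / 13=110.77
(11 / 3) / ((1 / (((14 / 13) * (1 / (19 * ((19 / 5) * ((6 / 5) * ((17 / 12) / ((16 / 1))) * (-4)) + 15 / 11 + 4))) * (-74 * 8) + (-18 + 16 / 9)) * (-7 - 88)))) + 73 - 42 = 8490849959 / 964899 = 8799.73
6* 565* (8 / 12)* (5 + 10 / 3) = 56500 / 3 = 18833.33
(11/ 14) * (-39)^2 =16731/ 14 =1195.07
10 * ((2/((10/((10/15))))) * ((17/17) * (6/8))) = 1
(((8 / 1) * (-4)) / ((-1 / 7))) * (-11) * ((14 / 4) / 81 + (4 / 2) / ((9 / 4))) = -186032 / 81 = -2296.69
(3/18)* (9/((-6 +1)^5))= -3/6250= -0.00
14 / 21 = 2 / 3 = 0.67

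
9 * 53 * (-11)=-5247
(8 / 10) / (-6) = -2 / 15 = -0.13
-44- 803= -847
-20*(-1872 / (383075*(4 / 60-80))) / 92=-5616 / 422562371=-0.00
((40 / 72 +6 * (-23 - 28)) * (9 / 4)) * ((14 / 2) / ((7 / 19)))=-13057.75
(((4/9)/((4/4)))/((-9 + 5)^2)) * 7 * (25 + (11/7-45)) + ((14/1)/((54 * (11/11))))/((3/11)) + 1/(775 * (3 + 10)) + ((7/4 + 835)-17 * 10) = 1083939187/1632150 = 664.12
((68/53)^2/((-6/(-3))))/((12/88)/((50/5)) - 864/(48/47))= -508640/522802653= -0.00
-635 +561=-74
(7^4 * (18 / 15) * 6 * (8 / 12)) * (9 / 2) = 259308 / 5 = 51861.60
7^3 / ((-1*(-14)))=49 / 2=24.50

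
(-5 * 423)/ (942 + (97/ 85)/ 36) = -6471900/ 2882617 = -2.25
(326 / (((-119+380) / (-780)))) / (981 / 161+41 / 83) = -141580985 / 957261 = -147.90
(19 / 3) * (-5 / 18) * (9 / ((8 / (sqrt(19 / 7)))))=-95 * sqrt(133) / 336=-3.26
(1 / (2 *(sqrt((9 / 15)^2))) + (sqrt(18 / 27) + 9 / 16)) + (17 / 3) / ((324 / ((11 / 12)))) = sqrt(6) / 3 + 4117 / 2916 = 2.23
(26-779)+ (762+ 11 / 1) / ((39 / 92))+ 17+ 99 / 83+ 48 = 3679433 / 3237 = 1136.68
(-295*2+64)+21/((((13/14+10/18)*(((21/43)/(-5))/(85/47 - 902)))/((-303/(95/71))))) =-4931516312372/166991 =-29531629.32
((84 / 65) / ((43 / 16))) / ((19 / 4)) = 5376 / 53105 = 0.10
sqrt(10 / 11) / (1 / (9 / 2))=9* sqrt(110) / 22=4.29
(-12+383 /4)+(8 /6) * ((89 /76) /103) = 1967141 /23484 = 83.77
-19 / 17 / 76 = -0.01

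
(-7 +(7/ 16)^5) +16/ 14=-42873967/ 7340032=-5.84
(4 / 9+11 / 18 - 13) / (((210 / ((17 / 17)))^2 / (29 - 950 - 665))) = 34099 / 79380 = 0.43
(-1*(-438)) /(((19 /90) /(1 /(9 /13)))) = 56940 /19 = 2996.84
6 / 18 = 0.33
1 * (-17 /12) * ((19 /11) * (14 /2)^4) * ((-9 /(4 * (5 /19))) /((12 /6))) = 25116.37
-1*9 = -9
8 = 8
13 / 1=13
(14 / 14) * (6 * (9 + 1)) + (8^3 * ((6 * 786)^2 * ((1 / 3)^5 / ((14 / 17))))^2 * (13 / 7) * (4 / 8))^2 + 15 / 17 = 5586522539802450831644106606970283 / 162002673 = 34484138047539813319278420.00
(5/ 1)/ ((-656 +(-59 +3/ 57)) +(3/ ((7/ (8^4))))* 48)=665/ 11111568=0.00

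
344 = 344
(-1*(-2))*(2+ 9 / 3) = 10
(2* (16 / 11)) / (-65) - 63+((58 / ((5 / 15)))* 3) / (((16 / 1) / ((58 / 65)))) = -97049 / 2860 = -33.93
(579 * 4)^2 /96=111747 /2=55873.50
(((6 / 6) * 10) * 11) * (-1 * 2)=-220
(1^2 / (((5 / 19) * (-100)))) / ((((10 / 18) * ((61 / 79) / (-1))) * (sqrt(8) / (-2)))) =-13509 * sqrt(2) / 305000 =-0.06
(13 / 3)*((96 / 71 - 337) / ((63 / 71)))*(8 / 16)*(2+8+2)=-619606 / 63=-9835.02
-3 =-3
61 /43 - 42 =-1745 /43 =-40.58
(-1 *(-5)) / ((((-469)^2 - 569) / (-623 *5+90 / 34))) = -132275 / 1864832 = -0.07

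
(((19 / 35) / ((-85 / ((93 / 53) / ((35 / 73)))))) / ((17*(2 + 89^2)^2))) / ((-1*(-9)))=-0.00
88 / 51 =1.73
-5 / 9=-0.56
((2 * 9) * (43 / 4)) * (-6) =-1161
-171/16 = -10.69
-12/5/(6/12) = -24/5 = -4.80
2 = 2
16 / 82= 8 / 41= 0.20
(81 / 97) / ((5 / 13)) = 1053 / 485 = 2.17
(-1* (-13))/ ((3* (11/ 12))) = 52/ 11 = 4.73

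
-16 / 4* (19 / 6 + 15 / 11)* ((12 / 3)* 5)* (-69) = 275080 / 11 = 25007.27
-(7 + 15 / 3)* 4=-48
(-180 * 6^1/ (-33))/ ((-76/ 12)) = -1080/ 209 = -5.17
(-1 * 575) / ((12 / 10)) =-2875 / 6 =-479.17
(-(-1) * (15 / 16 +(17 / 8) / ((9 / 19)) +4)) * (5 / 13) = 6785 / 1872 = 3.62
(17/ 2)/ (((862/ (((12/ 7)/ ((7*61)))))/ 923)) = 0.04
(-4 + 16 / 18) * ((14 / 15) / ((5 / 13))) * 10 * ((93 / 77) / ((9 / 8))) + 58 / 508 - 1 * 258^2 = -75413412637 / 1131570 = -66644.94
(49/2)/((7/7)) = 49/2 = 24.50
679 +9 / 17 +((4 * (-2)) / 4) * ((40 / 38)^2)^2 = 1500028192 / 2215457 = 677.07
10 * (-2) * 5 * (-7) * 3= 2100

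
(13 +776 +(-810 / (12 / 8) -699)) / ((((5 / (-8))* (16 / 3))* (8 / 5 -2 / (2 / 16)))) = -75 / 8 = -9.38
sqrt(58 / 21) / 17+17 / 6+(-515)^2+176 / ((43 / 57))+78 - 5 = sqrt(1218) / 357+68507807 / 258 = 265534.23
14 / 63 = 2 / 9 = 0.22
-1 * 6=-6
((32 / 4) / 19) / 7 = 8 / 133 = 0.06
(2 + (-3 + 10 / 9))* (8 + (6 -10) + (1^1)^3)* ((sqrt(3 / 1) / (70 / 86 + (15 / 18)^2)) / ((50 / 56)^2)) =134848* sqrt(3) / 291875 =0.80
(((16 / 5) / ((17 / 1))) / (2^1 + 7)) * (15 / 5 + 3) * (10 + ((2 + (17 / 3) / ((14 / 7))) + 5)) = 112 / 45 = 2.49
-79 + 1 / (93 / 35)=-78.62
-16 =-16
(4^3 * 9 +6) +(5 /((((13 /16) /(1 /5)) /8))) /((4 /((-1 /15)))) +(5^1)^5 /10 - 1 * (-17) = 355421 /390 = 911.34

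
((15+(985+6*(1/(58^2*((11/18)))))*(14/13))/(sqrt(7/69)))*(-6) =-776253678*sqrt(483)/841841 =-20265.03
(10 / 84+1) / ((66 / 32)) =376 / 693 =0.54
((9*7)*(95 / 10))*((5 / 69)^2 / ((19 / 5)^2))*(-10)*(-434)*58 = 550637500 / 10051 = 54784.35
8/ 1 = 8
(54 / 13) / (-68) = -27 / 442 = -0.06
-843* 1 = -843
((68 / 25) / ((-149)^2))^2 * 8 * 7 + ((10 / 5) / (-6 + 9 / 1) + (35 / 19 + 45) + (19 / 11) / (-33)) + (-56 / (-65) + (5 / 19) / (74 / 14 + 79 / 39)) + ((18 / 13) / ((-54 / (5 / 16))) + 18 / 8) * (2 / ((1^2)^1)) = 1941975739779683147751 / 36753436051254065000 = 52.84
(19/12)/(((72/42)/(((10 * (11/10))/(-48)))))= -0.21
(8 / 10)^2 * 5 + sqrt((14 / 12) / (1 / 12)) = 16 / 5 + sqrt(14) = 6.94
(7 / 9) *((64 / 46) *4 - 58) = -938 / 23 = -40.78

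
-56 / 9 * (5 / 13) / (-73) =280 / 8541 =0.03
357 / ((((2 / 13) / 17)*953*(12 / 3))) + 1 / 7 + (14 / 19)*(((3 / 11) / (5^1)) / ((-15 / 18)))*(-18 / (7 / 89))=6003332471 / 278847800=21.53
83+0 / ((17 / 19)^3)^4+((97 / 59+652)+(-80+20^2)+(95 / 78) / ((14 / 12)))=5678727 / 5369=1057.69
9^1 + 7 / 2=25 / 2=12.50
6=6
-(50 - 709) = 659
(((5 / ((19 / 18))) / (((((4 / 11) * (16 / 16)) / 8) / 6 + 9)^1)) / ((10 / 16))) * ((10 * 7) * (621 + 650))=74859.09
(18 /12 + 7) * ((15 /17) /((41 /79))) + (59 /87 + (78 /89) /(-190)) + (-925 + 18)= -53796103501 /60317970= -891.88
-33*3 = -99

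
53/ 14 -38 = -479/ 14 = -34.21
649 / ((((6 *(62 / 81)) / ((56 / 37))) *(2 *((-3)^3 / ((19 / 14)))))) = -12331 / 2294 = -5.38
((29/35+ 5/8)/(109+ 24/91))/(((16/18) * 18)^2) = 5291/101816320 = 0.00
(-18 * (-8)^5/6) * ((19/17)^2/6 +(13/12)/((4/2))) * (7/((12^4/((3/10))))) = 291256/39015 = 7.47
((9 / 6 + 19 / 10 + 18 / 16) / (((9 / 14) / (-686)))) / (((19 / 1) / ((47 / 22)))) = -20425307 / 37620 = -542.94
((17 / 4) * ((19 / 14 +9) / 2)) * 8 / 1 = 2465 / 14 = 176.07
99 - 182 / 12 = 503 / 6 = 83.83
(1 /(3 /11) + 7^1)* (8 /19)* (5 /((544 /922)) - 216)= -903152 /969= -932.05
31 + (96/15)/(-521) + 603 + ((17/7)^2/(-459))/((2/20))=633.86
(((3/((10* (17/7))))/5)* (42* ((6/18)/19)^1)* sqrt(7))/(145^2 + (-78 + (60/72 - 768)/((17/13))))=882* sqrt(7)/986458625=0.00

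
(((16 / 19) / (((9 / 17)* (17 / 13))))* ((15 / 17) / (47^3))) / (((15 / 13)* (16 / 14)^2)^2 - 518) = -210999880 / 10526586612535677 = -0.00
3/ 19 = 0.16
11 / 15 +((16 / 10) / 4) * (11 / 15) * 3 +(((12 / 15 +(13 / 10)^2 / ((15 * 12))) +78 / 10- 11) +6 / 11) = -45901 / 198000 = -0.23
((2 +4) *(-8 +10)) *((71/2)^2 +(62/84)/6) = 15124.48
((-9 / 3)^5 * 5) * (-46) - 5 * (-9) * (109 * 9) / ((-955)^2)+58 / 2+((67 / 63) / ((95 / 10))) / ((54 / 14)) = 47093027491078 / 842163885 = 55919.08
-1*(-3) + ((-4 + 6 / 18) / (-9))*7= 158 / 27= 5.85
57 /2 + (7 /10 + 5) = 171 /5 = 34.20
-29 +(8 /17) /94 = -23167 /799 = -28.99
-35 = -35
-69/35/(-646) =69/22610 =0.00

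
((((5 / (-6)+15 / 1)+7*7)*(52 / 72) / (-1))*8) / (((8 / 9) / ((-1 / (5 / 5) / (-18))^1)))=-4927 / 216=-22.81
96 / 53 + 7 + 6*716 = 4304.81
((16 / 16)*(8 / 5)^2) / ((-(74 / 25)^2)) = -400 / 1369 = -0.29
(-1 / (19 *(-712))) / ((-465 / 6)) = -0.00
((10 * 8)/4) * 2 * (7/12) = 70/3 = 23.33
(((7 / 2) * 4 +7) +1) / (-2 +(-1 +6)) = 22 / 3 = 7.33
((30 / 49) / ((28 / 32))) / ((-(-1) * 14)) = 120 / 2401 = 0.05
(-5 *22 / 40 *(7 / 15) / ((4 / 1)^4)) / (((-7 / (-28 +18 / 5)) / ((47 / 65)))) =-31537 / 2496000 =-0.01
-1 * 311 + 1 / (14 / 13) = -4341 / 14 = -310.07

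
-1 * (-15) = 15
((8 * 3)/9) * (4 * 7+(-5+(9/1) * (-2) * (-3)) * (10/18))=3976/27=147.26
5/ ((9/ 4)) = 20/ 9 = 2.22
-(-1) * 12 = 12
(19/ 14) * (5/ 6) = 95/ 84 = 1.13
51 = 51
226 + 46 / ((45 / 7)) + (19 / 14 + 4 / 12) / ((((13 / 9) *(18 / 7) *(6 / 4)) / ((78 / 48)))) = 233.65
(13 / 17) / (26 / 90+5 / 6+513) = 1170 / 786607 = 0.00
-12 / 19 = -0.63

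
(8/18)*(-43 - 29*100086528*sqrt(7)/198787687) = -172/9 - 3870012416*sqrt(7)/596363061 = -36.28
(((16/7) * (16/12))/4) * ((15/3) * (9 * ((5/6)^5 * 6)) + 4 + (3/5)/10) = 405241/4725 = 85.77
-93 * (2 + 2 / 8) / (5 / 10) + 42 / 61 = -50973 / 122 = -417.81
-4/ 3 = -1.33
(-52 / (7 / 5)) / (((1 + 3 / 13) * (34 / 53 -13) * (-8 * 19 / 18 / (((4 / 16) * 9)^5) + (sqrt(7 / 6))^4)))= 4760117037 / 2367790285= 2.01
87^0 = 1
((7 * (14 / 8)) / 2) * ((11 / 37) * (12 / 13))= 1617 / 962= 1.68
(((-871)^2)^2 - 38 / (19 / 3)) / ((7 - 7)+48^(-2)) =1326035328480000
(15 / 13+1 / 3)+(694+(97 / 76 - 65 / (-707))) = 1460294009 / 2095548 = 696.86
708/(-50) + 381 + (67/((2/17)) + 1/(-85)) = 936.33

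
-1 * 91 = -91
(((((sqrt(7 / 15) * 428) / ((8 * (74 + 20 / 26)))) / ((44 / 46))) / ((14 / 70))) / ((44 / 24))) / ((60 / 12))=31993 * sqrt(105) / 1176120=0.28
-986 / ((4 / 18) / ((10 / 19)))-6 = -44484 / 19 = -2341.26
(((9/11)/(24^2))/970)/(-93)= -1/63507840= -0.00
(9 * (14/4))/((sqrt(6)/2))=21 * sqrt(6)/2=25.72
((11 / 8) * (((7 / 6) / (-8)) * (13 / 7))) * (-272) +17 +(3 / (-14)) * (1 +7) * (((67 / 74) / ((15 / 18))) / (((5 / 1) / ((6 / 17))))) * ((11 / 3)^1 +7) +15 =348425093 / 2641800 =131.89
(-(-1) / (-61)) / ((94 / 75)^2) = -5625 / 538996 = -0.01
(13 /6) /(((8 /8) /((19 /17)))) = 247 /102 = 2.42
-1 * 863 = -863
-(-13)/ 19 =13/ 19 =0.68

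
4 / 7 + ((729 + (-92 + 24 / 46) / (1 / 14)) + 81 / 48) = -549.44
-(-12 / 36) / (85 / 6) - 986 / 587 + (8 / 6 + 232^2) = 8056597112 / 149685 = 53823.68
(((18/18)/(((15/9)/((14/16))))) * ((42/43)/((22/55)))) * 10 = 2205/172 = 12.82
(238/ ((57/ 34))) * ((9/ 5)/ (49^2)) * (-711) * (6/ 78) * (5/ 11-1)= 14794488/ 4659655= 3.18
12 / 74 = 0.16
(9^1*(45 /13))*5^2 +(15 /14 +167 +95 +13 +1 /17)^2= 56720350993 /736372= 77026.76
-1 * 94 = -94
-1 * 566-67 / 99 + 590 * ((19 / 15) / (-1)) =-130087 / 99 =-1314.01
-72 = -72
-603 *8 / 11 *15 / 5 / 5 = -14472 / 55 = -263.13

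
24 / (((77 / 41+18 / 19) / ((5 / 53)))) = 93480 / 116653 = 0.80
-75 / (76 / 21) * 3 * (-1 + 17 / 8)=-42525 / 608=-69.94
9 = 9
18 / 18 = 1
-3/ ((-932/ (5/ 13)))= 0.00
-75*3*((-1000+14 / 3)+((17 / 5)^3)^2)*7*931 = -503564490807 / 625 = -805703185.29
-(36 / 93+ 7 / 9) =-325 / 279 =-1.16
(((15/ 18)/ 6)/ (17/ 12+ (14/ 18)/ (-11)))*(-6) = -0.62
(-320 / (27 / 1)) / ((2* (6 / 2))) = -160 / 81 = -1.98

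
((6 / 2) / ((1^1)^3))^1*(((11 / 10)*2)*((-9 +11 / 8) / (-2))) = 2013 / 80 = 25.16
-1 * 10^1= -10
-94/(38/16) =-752/19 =-39.58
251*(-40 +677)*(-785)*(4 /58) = -251022590 /29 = -8655951.38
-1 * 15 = -15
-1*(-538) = 538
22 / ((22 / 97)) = 97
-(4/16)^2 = -1/16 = -0.06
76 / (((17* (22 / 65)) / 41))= 541.55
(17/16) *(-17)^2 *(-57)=-280041/16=-17502.56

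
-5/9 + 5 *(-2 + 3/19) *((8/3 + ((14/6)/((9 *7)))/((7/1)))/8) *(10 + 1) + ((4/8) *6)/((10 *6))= -704749/20520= -34.34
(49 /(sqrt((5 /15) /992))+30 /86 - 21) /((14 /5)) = -2220 /301+70 * sqrt(186) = 947.30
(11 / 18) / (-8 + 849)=11 / 15138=0.00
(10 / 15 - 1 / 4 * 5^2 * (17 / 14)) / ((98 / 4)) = -1163 / 4116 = -0.28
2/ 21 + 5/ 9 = 0.65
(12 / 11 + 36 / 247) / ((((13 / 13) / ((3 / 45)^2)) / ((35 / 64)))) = 49 / 16302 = 0.00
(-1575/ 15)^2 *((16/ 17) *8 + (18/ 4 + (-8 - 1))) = 1135575/ 34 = 33399.26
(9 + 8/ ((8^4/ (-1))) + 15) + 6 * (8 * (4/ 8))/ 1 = 48.00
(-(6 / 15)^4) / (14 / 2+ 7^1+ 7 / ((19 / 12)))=-152 / 109375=-0.00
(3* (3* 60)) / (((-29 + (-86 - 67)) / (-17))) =4590 / 91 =50.44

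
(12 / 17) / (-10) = -0.07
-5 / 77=-0.06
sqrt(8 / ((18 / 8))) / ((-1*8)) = -sqrt(2) / 6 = -0.24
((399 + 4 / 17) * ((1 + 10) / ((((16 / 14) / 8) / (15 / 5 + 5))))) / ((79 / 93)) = 289511.29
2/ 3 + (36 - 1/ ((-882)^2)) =28523879/ 777924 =36.67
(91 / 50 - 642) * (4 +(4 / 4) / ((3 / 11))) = -736207 / 150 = -4908.05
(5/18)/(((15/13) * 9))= 13/486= 0.03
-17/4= -4.25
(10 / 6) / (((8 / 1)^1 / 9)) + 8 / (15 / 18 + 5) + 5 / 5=1189 / 280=4.25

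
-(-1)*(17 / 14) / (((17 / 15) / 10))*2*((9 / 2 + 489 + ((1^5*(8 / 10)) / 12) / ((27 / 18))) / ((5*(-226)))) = -44419 / 4746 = -9.36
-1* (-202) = 202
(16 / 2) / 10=4 / 5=0.80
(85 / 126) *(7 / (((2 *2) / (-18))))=-85 / 4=-21.25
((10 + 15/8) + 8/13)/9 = 433/312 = 1.39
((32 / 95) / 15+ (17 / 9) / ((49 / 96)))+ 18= 21.72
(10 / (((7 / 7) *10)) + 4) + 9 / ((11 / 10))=145 / 11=13.18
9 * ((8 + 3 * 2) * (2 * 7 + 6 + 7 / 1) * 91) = 309582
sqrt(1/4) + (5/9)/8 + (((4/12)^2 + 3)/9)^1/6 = 1219/1944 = 0.63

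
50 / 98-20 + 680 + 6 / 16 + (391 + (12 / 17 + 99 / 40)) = 17577401 / 16660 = 1055.07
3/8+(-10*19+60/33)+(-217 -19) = -37295/88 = -423.81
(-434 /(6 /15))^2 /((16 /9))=10595025 /16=662189.06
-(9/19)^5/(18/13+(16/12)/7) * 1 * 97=-1563676569/1064722570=-1.47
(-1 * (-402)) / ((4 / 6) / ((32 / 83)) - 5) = -19296 / 157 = -122.90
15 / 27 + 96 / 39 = 353 / 117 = 3.02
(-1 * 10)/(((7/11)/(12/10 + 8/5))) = -44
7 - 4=3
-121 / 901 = -0.13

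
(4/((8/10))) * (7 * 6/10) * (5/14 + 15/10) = 39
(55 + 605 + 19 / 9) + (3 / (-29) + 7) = 174611 / 261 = 669.01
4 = 4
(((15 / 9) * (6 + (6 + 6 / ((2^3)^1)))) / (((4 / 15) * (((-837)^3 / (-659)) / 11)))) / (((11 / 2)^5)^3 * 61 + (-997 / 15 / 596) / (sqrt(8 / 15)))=1919589479769702400 * sqrt(30) / 4226288498510978787887315243226999469063603897593 + 178467703671495837329617731328000 / 1408762832836992929295771747742333156354534632531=0.00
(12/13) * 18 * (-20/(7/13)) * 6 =-3702.86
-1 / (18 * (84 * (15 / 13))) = -13 / 22680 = -0.00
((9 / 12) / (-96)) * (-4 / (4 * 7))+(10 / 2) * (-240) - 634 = -1834.00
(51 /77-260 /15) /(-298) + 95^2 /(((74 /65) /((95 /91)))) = 10539353431 /1273503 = 8275.88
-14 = -14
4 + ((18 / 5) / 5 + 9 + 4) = 443 / 25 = 17.72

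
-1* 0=0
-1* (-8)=8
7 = 7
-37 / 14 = -2.64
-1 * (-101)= 101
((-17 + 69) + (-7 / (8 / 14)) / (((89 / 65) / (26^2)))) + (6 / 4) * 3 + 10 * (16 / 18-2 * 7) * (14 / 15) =-29382883 / 4806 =-6113.79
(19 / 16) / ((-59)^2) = 0.00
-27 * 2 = -54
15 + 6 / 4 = 33 / 2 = 16.50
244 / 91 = 2.68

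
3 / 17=0.18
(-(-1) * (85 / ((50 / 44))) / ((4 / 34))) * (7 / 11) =2023 / 5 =404.60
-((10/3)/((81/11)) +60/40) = -949/486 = -1.95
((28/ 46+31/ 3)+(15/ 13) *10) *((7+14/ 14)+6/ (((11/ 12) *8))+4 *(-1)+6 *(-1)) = -20165/ 759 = -26.57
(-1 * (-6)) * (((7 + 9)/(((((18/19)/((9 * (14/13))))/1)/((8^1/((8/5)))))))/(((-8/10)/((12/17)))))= -957600/221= -4333.03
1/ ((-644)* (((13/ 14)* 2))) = -1/ 1196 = -0.00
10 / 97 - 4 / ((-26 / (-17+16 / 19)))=-2.38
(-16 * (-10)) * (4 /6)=320 /3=106.67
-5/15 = -1/3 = -0.33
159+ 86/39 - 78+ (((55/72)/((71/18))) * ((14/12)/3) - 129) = -3038339/66456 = -45.72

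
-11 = -11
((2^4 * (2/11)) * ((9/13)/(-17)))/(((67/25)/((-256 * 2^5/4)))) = 14745600/162877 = 90.53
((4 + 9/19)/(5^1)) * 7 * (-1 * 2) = -12.53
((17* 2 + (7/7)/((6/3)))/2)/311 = 69/1244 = 0.06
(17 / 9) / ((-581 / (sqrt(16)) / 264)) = -5984 / 1743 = -3.43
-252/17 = -14.82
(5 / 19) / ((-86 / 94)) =-235 / 817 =-0.29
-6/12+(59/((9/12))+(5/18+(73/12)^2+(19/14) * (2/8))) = 116717/1008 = 115.79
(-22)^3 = -10648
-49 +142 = 93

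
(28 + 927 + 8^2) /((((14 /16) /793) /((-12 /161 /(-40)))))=1720.82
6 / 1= 6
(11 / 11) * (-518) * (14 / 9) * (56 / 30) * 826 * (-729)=4528554912 / 5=905710982.40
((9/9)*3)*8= 24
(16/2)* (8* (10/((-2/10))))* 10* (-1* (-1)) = -32000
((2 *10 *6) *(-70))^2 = 70560000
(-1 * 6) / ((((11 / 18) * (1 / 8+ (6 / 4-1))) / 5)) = -864 / 11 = -78.55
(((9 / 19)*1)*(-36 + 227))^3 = 5079577959 / 6859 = 740571.21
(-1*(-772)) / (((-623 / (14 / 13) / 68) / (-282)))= 29607744 / 1157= 25590.10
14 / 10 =7 / 5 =1.40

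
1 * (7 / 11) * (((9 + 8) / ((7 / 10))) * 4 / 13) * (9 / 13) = 6120 / 1859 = 3.29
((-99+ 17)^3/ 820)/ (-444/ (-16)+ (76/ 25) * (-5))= -53.58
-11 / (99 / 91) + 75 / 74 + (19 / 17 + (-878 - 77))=-10902859 / 11322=-962.98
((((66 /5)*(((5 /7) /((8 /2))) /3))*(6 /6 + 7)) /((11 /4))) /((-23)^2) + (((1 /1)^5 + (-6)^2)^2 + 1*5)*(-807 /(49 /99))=-58069907366 /25921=-2240264.93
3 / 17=0.18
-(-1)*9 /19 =9 /19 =0.47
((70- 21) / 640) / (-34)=-49 / 21760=-0.00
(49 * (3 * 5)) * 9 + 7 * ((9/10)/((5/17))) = 331821/50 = 6636.42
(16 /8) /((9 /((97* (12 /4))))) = 194 /3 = 64.67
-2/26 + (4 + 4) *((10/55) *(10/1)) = 14.47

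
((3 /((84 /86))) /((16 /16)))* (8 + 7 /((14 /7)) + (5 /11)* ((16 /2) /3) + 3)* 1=44591 /924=48.26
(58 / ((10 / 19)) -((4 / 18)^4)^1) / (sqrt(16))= 27.55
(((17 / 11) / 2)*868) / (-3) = -7378 / 33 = -223.58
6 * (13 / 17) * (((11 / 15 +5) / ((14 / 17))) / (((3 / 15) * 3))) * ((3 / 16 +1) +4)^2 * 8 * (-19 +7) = -3850951 / 28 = -137533.96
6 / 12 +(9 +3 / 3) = 21 / 2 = 10.50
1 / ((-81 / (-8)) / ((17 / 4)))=34 / 81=0.42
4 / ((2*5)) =2 / 5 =0.40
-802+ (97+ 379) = -326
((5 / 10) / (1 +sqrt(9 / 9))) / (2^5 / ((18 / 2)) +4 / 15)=45 / 688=0.07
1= 1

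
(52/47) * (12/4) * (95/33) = 4940/517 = 9.56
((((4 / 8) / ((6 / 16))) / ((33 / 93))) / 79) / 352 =31 / 229416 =0.00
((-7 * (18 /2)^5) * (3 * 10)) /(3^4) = -153090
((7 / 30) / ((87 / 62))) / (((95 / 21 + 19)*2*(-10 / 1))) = -1519 / 4297800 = -0.00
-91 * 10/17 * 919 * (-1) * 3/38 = 1254435/323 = 3883.70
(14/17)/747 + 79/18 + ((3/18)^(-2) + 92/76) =20074829/482562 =41.60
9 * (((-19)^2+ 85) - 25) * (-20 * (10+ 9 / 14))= -806515.71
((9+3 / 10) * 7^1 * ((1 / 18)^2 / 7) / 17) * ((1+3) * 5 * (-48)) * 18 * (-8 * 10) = 39680 / 17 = 2334.12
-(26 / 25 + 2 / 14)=-207 / 175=-1.18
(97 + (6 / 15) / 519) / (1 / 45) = 755151 / 173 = 4365.03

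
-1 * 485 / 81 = -485 / 81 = -5.99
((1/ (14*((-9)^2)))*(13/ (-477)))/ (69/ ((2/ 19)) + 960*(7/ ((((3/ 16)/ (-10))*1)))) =13/ 193510439451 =0.00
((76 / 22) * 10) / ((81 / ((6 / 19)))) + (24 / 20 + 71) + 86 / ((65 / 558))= 15648857 / 19305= 810.61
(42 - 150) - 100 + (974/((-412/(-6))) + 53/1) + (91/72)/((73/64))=-9454144/67671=-139.71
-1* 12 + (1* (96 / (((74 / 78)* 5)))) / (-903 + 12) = -220196 / 18315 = -12.02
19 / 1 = 19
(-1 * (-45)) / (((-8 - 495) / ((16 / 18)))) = -40 / 503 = -0.08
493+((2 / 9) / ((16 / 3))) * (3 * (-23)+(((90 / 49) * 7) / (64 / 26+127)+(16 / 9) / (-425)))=3464525593 / 7068600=490.13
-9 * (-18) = 162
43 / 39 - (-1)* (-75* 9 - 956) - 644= -88682 / 39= -2273.90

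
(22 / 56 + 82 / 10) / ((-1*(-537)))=401 / 25060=0.02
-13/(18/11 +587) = -143/6475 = -0.02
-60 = -60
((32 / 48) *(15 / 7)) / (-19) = -10 / 133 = -0.08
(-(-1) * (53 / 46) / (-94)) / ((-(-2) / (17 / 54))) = -901 / 466992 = -0.00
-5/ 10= -0.50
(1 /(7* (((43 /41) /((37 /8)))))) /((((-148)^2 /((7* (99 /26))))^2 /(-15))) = -42193305 /3015437115392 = -0.00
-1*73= -73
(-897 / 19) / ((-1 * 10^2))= 897 / 1900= 0.47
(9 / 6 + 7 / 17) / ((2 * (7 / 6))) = 195 / 238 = 0.82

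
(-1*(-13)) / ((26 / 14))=7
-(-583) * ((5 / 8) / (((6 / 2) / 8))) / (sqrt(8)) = 2915 * sqrt(2) / 12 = 343.54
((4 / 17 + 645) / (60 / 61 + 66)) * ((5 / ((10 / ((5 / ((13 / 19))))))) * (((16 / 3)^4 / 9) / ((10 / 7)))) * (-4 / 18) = -492.20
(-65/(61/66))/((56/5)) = -10725/1708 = -6.28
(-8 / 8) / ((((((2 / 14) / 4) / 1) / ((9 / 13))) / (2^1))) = -504 / 13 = -38.77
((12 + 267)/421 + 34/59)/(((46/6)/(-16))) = -2.59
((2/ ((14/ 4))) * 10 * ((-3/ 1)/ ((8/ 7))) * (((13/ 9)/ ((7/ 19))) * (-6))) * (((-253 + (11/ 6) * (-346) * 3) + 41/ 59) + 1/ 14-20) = -2218977605/ 2891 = -767546.73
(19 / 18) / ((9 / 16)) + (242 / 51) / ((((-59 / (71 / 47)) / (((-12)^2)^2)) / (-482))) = 4636712544760 / 3818421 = 1214301.03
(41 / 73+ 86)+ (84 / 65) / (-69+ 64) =2047543 / 23725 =86.30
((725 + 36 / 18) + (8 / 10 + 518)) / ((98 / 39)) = 242931 / 490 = 495.78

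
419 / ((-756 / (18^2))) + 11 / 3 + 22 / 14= -523 / 3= -174.33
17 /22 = 0.77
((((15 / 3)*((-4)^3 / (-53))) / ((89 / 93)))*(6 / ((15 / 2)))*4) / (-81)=-31744 / 127359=-0.25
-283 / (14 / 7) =-283 / 2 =-141.50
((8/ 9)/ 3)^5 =32768/ 14348907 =0.00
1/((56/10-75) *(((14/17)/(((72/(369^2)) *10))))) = -0.00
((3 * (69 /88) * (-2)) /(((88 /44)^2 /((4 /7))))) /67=-207 /20636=-0.01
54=54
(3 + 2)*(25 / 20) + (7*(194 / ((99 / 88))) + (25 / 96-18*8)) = 308051 / 288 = 1069.62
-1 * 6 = -6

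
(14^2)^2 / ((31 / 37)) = 1421392 / 31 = 45851.35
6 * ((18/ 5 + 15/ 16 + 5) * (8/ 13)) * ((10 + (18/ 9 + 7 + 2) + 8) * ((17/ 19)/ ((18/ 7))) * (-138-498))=-279109978/ 1235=-225999.98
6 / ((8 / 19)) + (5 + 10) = 117 / 4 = 29.25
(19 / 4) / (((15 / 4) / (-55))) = -209 / 3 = -69.67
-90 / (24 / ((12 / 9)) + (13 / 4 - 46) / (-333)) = -4.96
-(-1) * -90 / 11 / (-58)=45 / 319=0.14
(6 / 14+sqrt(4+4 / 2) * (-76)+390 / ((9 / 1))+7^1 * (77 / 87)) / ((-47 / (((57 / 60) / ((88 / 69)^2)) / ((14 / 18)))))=-1032046731 / 1292996320+15468489 * sqrt(6) / 12738880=2.18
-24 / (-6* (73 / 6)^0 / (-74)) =-296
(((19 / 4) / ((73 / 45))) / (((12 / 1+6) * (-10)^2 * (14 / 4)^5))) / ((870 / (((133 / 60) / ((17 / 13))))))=4693 / 777686301000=0.00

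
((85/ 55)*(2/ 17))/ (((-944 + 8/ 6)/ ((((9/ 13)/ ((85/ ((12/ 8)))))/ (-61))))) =81/ 2096834740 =0.00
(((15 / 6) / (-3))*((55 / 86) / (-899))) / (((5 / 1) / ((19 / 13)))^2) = 3971 / 78396396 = 0.00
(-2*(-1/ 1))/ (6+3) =2/ 9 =0.22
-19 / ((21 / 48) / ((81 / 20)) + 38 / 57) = -6156 / 251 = -24.53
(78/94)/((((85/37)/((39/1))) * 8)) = 56277/31960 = 1.76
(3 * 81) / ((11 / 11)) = 243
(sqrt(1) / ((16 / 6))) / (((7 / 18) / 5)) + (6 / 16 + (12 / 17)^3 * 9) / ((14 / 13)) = 4462035 / 550256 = 8.11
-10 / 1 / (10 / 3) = -3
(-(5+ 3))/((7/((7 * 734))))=-5872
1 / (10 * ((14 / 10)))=1 / 14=0.07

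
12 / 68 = 3 / 17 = 0.18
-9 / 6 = -3 / 2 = -1.50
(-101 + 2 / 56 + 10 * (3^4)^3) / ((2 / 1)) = 148800653 / 56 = 2657154.52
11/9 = 1.22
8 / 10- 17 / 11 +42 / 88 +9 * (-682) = -1350419 / 220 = -6138.27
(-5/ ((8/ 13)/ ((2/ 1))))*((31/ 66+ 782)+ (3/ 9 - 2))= -3349645/ 264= -12688.05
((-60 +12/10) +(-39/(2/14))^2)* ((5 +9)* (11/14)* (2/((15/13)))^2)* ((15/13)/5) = 70994924/125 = 567959.39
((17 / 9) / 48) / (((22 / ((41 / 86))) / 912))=0.78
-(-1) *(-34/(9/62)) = -2108/9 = -234.22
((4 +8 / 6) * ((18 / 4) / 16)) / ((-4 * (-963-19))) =3 / 7856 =0.00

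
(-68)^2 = 4624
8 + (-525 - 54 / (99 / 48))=-5975 / 11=-543.18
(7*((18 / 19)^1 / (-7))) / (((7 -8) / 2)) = 36 / 19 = 1.89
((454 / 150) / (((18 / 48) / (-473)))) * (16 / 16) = -858968 / 225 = -3817.64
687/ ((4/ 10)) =3435/ 2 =1717.50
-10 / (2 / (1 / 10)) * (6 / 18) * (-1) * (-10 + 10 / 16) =-25 / 16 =-1.56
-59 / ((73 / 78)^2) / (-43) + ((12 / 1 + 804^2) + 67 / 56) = 8295149521681 / 12832232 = 646430.76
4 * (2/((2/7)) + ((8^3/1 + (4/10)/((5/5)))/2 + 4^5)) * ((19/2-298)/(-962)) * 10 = 7427144/481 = 15441.05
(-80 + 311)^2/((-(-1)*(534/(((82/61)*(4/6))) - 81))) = 486178/4691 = 103.64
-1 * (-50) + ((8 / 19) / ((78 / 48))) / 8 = 12358 / 247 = 50.03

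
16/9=1.78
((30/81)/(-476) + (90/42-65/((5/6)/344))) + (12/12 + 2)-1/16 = -1379118325/51408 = -26826.92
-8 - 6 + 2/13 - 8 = -284/13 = -21.85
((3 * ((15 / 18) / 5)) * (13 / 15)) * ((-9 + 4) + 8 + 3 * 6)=91 / 10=9.10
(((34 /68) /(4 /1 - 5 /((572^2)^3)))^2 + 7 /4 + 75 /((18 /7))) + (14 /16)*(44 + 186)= 27343409839267667259616561733439981577 /117766990940563765760137328501784726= 232.18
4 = 4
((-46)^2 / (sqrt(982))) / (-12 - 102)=-529 * sqrt(982) / 27987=-0.59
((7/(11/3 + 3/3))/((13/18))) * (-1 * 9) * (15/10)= -729/26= -28.04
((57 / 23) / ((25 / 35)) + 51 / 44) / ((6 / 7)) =54649 / 10120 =5.40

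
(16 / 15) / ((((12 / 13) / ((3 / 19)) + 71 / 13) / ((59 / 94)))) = 6136 / 103635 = 0.06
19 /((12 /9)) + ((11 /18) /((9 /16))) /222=512663 /35964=14.25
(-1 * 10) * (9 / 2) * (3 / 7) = -135 / 7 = -19.29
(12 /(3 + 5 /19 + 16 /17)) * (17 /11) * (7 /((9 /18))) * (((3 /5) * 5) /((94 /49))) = 4843062 /50149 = 96.57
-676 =-676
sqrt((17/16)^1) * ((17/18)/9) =17 * sqrt(17)/648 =0.11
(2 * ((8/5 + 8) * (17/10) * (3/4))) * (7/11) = 4284/275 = 15.58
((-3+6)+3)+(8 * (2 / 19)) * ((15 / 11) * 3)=1974 / 209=9.44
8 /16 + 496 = 993 /2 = 496.50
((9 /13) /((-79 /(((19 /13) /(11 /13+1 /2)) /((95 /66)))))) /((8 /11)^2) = -35937 /2875600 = -0.01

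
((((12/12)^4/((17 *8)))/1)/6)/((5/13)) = 13/4080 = 0.00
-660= -660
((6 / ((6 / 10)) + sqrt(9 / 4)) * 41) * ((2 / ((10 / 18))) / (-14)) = -121.24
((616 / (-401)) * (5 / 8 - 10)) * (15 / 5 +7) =57750 / 401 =144.01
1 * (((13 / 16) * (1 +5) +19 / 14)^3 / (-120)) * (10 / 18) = -42508549 / 37933056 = -1.12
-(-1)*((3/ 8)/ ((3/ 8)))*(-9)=-9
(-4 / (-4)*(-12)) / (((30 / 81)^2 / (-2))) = 4374 / 25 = 174.96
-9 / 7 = -1.29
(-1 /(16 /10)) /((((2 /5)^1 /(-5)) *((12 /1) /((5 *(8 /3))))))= 625 /72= 8.68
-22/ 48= -11/ 24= -0.46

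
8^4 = 4096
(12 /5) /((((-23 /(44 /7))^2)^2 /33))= 0.44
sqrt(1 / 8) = sqrt(2) / 4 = 0.35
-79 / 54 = -1.46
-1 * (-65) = 65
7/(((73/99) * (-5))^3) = -6792093/48627125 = -0.14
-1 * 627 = -627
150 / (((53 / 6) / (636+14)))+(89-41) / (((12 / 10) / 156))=17277.74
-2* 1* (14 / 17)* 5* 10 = -82.35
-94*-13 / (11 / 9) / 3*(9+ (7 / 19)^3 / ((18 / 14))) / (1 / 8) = 5454812480 / 226347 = 24099.34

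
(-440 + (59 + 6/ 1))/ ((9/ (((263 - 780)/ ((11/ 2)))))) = 11750/ 3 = 3916.67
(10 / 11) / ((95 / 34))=68 / 209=0.33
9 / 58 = 0.16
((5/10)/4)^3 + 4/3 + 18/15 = 19471/7680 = 2.54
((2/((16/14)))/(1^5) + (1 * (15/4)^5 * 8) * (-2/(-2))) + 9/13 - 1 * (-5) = 9884259/1664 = 5940.06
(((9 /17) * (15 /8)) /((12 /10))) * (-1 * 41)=-9225 /272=-33.92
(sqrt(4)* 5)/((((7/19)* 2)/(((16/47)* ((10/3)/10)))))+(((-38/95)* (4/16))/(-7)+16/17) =2.50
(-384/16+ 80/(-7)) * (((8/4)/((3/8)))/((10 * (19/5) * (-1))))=1984/399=4.97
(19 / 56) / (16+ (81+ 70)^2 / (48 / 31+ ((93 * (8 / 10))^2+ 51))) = 82281951 / 4869806984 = 0.02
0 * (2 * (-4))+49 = 49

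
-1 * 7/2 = -7/2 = -3.50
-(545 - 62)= -483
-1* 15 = -15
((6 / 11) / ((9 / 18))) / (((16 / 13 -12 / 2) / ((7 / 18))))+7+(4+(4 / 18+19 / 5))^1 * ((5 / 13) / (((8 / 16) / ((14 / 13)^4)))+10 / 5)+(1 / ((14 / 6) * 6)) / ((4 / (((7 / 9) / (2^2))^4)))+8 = 333921480104098387 / 8506308609976320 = 39.26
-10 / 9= -1.11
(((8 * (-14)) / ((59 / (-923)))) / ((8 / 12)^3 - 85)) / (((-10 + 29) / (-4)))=11164608 / 2563727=4.35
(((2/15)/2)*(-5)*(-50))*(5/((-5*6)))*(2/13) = -50/117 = -0.43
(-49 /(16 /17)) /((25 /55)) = -114.54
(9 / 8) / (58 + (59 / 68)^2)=5202 / 271673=0.02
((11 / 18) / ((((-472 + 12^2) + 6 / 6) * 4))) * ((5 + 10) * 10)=-275 / 3924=-0.07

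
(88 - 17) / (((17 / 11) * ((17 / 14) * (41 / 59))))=645106 / 11849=54.44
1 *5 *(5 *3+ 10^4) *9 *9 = 4056075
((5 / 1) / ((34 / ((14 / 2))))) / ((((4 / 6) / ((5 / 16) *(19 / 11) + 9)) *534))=58765 / 2130304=0.03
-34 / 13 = -2.62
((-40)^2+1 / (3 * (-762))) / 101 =3657599 / 230886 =15.84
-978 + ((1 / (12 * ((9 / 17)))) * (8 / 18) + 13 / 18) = -474923 / 486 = -977.21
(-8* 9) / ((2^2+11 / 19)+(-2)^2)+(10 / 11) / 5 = -8.21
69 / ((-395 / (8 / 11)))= -552 / 4345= -0.13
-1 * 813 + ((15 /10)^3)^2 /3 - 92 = -57677 /64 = -901.20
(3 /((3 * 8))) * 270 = 135 /4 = 33.75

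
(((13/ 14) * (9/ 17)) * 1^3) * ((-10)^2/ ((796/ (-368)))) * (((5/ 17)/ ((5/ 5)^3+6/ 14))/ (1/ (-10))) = 2691000/ 57511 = 46.79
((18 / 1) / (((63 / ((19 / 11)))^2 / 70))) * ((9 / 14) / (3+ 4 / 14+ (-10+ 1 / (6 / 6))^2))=361 / 49973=0.01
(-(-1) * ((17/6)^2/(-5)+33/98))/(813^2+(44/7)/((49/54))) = -0.00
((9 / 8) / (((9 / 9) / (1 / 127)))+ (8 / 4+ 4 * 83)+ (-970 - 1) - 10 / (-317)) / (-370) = 205146851 / 119166640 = 1.72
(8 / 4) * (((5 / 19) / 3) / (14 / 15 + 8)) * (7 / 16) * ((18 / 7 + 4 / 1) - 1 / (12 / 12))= 0.05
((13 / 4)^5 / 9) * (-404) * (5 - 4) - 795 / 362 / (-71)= -481919204803 / 29608704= -16276.27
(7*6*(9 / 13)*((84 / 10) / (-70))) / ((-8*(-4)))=-567 / 5200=-0.11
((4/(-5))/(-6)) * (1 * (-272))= -544/15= -36.27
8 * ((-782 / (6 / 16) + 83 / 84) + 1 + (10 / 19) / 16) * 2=-13299866 / 399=-33333.00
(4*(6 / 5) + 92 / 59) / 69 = 1876 / 20355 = 0.09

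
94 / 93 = 1.01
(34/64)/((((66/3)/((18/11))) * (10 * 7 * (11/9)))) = 1377/2981440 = 0.00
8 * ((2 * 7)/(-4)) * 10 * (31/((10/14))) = -12152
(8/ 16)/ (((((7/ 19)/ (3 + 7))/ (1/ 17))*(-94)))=-95/ 11186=-0.01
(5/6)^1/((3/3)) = 0.83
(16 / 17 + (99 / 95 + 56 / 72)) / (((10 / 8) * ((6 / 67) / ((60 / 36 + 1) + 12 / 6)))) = 75287632 / 654075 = 115.11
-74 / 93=-0.80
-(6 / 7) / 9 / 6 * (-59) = 59 / 63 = 0.94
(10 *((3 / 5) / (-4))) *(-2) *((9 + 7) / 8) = 6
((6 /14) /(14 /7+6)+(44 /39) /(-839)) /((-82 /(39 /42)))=-95699 /161812896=-0.00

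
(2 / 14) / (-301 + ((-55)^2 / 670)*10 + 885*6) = 67 / 2370396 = 0.00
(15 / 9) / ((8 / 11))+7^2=1231 / 24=51.29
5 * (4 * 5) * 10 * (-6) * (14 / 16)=-5250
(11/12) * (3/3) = 11/12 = 0.92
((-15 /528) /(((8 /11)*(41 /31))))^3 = -3723875 /144537812992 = -0.00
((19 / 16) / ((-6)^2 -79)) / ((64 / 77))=-1463 / 44032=-0.03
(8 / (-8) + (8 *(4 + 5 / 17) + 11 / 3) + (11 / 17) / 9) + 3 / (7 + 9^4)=37273859 / 1004904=37.09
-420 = -420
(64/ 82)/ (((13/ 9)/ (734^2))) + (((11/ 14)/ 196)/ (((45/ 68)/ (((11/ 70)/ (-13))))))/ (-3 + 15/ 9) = 447051970797937/ 1535679600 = 291110.18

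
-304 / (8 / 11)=-418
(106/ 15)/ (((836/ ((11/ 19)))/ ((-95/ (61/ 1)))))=-0.01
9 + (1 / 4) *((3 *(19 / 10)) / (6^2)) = 9.04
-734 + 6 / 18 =-2201 / 3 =-733.67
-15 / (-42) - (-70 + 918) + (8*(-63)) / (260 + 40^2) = -1839973 / 2170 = -847.91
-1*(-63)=63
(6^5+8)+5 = 7789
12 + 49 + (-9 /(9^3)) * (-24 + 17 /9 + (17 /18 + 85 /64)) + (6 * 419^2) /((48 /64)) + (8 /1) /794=8671889355437 /6174144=1404549.25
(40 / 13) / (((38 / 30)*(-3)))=-200 / 247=-0.81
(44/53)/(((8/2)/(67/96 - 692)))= -730015/5088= -143.48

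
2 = 2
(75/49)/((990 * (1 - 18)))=-5/54978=-0.00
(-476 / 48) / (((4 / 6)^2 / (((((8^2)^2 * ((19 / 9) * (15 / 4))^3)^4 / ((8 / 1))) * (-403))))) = 3396606194356988258464000000000000 / 177147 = 19173941384031274921189750000.00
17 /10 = 1.70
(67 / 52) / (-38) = -67 / 1976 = -0.03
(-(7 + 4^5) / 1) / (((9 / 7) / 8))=-57736 / 9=-6415.11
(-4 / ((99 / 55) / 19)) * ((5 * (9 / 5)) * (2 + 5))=-2660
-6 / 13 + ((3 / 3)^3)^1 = 7 / 13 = 0.54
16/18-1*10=-9.11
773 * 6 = 4638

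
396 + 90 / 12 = 807 / 2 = 403.50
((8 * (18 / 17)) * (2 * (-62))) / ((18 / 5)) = -4960 / 17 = -291.76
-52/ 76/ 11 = -13/ 209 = -0.06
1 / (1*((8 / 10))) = 5 / 4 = 1.25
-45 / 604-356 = -215069 / 604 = -356.07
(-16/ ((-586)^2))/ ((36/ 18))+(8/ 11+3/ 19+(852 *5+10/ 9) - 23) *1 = 684521461886/ 161481969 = 4239.00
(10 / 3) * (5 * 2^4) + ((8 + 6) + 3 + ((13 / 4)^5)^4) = 57014892260326793553779 / 3298534883328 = 17284914144.31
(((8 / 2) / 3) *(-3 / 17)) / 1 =-4 / 17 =-0.24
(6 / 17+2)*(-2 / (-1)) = 80 / 17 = 4.71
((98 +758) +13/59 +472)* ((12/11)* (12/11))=11284560/7139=1580.69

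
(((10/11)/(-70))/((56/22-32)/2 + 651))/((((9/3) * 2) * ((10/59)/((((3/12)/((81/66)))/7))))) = -0.00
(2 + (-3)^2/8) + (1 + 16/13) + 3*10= 3677/104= 35.36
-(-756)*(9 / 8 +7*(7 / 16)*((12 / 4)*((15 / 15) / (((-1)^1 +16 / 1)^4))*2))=531734 / 625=850.77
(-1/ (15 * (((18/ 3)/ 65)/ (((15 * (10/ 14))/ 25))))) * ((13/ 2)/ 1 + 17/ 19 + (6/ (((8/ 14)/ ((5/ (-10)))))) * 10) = 11141/ 798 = 13.96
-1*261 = -261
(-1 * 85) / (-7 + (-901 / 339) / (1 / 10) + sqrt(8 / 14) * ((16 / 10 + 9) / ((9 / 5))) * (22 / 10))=56949101550 * sqrt(7) / 186716814611 + 516601803375 / 186716814611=3.57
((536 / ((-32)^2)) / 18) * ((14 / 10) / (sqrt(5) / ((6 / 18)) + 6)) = -469 / 17280 + 469 * sqrt(5) / 34560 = 0.00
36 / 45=4 / 5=0.80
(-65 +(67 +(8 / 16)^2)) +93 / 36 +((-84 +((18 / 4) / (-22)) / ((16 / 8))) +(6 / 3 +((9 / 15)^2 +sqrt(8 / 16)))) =-507599 / 6600 +sqrt(2) / 2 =-76.20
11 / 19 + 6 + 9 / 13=1796 / 247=7.27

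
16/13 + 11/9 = 2.45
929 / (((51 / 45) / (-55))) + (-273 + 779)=-757823 / 17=-44577.82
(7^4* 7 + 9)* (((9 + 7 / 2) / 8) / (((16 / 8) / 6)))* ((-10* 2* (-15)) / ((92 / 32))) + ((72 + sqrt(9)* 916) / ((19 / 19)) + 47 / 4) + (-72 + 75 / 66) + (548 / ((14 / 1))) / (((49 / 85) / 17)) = 2856463588991 / 347116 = 8229132.59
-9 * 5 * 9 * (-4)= 1620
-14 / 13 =-1.08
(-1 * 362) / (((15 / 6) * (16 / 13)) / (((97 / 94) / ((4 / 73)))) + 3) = -33323186 / 291199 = -114.43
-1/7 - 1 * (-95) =664/7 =94.86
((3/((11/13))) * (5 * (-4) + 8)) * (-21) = 9828/11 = 893.45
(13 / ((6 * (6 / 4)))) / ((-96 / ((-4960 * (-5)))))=-10075 / 27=-373.15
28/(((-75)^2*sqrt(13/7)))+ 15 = 28*sqrt(91)/73125+ 15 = 15.00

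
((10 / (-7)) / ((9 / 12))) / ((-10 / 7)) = 1.33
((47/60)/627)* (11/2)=47/6840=0.01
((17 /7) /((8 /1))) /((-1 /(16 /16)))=-17 /56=-0.30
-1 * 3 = -3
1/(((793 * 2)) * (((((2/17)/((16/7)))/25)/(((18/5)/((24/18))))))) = 4590/5551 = 0.83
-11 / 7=-1.57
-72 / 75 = -24 / 25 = -0.96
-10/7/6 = -5/21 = -0.24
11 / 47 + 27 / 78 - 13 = -15177 / 1222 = -12.42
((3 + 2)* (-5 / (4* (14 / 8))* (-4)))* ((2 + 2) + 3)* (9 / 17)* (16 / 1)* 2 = 28800 / 17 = 1694.12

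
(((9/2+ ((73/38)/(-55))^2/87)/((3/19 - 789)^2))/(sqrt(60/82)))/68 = 100595087*sqrt(1230)/28377441550656000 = 0.00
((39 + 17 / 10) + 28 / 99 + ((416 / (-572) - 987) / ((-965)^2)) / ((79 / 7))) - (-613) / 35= 108446615159 / 1853882730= 58.50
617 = 617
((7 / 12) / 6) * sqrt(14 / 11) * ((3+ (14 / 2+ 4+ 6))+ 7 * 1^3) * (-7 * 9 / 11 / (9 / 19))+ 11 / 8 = 11 / 8 - 2793 * sqrt(154) / 968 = -34.43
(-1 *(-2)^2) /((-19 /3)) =12 /19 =0.63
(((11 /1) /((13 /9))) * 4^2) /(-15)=-8.12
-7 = -7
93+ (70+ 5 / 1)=168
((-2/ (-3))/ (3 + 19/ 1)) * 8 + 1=41/ 33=1.24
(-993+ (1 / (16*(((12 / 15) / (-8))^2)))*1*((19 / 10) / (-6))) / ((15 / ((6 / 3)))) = -47759 / 360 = -132.66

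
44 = 44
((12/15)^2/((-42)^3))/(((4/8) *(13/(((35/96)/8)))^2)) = -1/4709892096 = -0.00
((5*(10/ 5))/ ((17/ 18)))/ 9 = 20/ 17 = 1.18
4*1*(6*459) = 11016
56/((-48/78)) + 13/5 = -442/5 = -88.40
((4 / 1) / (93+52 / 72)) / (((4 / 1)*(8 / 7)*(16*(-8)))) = -9 / 123392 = -0.00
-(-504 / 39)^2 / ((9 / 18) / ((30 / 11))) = -1693440 / 1859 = -910.94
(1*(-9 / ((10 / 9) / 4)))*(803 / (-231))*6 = 23652 / 35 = 675.77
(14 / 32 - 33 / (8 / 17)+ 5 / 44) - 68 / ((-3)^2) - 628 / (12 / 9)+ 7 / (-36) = -96505 / 176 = -548.32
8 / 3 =2.67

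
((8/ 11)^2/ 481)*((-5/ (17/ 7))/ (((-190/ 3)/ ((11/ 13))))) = 672/ 22216909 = 0.00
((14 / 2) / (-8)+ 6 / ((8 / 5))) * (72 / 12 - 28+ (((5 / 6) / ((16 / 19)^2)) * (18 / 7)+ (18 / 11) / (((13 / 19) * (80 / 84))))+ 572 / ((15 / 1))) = 383095981 / 6150144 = 62.29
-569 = -569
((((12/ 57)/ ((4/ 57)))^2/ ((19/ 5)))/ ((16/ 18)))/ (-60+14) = -405/ 6992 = -0.06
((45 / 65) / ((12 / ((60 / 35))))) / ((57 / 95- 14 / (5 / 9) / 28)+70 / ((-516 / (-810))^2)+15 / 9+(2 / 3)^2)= 748845 / 1319762171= 0.00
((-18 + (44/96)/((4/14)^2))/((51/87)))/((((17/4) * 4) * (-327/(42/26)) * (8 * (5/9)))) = 724101/524176640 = 0.00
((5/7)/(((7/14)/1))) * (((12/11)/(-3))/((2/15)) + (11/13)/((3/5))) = -1.88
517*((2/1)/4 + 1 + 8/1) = 4911.50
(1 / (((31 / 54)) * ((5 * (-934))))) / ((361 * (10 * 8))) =-27 / 2090478800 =-0.00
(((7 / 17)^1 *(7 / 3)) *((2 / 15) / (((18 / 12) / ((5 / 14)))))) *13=182 / 459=0.40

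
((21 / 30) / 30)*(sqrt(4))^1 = 7 / 150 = 0.05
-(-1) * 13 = 13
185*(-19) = -3515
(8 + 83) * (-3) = -273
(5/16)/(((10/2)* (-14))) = -1/224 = -0.00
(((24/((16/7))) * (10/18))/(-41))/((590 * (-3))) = 7/87084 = 0.00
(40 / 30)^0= 1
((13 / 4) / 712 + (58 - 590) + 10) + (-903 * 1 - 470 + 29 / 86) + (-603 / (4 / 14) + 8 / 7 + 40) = -3398144247 / 857248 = -3964.02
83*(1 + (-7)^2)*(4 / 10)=1660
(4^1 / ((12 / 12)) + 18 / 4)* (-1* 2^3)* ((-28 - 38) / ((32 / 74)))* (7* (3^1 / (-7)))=-62271 / 2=-31135.50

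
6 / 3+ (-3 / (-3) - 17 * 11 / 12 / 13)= 281 / 156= 1.80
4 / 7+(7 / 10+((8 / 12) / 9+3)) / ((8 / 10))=7997 / 1512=5.29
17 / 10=1.70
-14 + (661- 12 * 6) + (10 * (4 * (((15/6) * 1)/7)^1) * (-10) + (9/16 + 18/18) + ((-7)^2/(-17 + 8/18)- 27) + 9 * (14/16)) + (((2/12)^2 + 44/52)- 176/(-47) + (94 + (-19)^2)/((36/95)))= 148381657727/91767312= 1616.93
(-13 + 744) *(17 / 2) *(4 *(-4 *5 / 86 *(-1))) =5780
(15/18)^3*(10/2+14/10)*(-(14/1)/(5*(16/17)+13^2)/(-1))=23800/79731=0.30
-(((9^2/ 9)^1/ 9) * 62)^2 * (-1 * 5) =19220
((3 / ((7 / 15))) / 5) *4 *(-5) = -180 / 7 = -25.71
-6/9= -2/3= -0.67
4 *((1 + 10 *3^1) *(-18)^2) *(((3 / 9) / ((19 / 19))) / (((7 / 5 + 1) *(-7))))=-5580 / 7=-797.14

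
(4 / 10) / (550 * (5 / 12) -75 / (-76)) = 0.00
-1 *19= -19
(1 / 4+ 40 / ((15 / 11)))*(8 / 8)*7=2485 / 12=207.08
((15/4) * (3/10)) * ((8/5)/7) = 9/35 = 0.26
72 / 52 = 18 / 13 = 1.38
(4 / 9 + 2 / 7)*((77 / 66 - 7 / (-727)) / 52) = 16859 / 1020708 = 0.02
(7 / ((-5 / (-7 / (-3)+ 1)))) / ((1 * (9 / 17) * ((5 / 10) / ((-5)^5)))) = 1487500 / 27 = 55092.59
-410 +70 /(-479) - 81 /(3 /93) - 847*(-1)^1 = -993516 /479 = -2074.15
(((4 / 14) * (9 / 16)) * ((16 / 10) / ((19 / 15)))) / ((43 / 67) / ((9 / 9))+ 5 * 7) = 0.01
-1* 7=-7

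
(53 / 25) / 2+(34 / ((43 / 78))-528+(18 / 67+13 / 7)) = -467006999 / 1008350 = -463.14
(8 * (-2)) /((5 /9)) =-144 /5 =-28.80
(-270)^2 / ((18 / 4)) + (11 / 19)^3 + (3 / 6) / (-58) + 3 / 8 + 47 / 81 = 2088235140503 / 128894328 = 16201.14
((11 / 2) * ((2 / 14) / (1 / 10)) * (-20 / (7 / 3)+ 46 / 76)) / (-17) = 116545 / 31654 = 3.68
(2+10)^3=1728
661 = 661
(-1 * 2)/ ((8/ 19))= -19/ 4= -4.75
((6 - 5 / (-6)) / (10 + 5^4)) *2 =41 / 1905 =0.02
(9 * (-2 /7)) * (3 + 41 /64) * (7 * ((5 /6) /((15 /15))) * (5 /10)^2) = -3495 /256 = -13.65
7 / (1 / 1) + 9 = 16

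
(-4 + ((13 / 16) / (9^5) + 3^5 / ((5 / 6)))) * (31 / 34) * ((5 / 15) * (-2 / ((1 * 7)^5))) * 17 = -42116583167 / 238184770320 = -0.18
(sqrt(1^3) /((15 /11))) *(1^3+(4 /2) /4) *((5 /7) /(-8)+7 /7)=561 /560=1.00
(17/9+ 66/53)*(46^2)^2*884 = 5917316300480/477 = 12405275263.06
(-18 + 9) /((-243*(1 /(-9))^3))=-27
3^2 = 9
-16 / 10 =-8 / 5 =-1.60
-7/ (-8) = 7/ 8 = 0.88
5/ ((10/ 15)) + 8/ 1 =31/ 2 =15.50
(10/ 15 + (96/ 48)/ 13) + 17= 695/ 39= 17.82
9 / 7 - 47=-45.71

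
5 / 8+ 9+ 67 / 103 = 8467 / 824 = 10.28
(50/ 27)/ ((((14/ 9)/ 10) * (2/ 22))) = 130.95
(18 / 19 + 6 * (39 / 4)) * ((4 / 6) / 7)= 753 / 133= 5.66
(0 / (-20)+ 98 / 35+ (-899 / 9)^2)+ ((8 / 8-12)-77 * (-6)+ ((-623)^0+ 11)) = 4229654 / 405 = 10443.59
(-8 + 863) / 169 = 855 / 169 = 5.06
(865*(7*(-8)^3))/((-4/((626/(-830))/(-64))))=9133.57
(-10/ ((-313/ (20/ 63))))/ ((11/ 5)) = 1000/ 216909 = 0.00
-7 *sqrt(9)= -21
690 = 690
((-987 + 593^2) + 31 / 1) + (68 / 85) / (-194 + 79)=201648471 / 575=350692.99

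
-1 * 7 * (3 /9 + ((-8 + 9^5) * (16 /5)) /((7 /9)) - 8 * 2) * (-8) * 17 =3468553112 /15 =231236874.13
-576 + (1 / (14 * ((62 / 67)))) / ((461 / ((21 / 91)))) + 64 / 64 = -2991106099 / 5201924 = -575.00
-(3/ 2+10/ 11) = -53/ 22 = -2.41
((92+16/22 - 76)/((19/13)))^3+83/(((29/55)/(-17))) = -311581188693/264750541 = -1176.89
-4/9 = -0.44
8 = 8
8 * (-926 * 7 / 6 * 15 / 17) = -129640 / 17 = -7625.88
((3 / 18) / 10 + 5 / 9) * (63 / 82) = 721 / 1640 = 0.44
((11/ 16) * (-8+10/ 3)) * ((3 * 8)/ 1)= -77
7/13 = 0.54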